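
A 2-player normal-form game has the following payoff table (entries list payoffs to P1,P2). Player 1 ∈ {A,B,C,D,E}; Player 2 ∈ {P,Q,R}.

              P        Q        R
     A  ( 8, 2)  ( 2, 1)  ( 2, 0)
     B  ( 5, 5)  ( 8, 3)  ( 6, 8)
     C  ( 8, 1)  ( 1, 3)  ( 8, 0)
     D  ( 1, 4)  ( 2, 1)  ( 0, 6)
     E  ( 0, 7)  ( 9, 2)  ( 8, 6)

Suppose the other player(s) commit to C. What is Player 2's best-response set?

u_2(P vs C) = 1
u_2(Q vs C) = 3
u_2(R vs C) = 0
max payoff 3 at {Q}

BR_2 = {Q}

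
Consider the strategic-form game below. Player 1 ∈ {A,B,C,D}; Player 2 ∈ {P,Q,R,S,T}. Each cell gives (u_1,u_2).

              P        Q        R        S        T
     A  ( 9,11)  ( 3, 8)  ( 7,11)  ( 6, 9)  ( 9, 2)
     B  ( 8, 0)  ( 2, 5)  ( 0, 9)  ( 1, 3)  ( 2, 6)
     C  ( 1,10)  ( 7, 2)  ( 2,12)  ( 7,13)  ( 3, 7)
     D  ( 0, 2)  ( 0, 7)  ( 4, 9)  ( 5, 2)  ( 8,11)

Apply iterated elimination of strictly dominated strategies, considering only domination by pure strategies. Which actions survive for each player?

Remaining: P1:{A,C} P2:{P,R,S}

P1 drop B (A beats it: P:9>8 Q:3>2 R:7>0 S:6>1 T:9>2)
P1 drop D (A beats it: P:9>0 Q:3>0 R:7>4 S:6>5 T:9>8)
P2 drop Q (P beats it: A:11>8 C:10>2)
P2 drop T (P beats it: A:11>2 C:10>7)
P1→{A,C} P2→{P,R,S}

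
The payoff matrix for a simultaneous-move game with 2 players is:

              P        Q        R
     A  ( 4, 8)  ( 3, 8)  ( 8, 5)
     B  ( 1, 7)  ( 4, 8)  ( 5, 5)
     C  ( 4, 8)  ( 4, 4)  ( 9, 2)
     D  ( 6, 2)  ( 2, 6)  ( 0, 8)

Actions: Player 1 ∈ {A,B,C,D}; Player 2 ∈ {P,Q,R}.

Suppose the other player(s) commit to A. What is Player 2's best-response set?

u_2(P vs A) = 8
u_2(Q vs A) = 8
u_2(R vs A) = 5
max payoff 8 at {P,Q}

BR_2 = {P,Q}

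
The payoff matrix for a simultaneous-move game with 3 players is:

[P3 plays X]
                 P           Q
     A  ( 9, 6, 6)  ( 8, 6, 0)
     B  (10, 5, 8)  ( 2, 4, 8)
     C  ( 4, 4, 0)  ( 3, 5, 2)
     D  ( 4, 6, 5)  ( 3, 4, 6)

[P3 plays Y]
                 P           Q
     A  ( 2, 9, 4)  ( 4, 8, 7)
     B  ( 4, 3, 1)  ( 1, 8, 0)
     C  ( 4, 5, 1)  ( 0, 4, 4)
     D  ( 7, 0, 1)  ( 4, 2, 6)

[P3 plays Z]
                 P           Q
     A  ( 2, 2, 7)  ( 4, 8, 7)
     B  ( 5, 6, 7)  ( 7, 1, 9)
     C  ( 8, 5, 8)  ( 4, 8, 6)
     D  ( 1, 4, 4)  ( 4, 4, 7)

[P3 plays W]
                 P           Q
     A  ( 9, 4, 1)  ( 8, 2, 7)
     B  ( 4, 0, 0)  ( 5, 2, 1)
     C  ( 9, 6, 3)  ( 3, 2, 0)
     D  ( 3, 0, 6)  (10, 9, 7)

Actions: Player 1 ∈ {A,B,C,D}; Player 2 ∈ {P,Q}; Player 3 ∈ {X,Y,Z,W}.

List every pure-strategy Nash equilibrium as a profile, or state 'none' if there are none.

NE set: (B,P,X), (D,Q,W)

(A,P,X): not NE [P1→B gives 10>9; P3→Z gives 7>6]
(A,P,Y): not NE [P1→D gives 7>2; P3→Z gives 7>4]
(A,P,Z): not NE [P1→C gives 8>2; P2→Q gives 8>2]
(A,P,W): not NE [P3→Z gives 7>1]
(A,Q,X): not NE [P3→W gives 7>0]
(A,Q,Y): not NE [P2→P gives 9>8]
(A,Q,Z): not NE [P1→B gives 7>4]
(A,Q,W): not NE [P1→D gives 10>8; P2→P gives 4>2]
(B,P,X): NE
(B,P,Y): not NE [P1→D gives 7>4; P2→Q gives 8>3; P3→X gives 8>1]
(B,P,Z): not NE [P1→C gives 8>5; P3→X gives 8>7]
(B,P,W): not NE [P1→C gives 9>4; P2→Q gives 2>0; P3→X gives 8>0]
(B,Q,X): not NE [P1→A gives 8>2; P2→P gives 5>4; P3→Z gives 9>8]
(B,Q,Y): not NE [P1→D gives 4>1; P3→Z gives 9>0]
(B,Q,Z): not NE [P2→P gives 6>1]
(B,Q,W): not NE [P1→D gives 10>5; P3→Z gives 9>1]
(C,P,X): not NE [P1→B gives 10>4; P2→Q gives 5>4; P3→Z gives 8>0]
(C,P,Y): not NE [P1→D gives 7>4; P3→Z gives 8>1]
(C,P,Z): not NE [P2→Q gives 8>5]
(C,P,W): not NE [P3→Z gives 8>3]
(C,Q,X): not NE [P1→A gives 8>3; P3→Z gives 6>2]
(C,Q,Y): not NE [P1→D gives 4>0; P2→P gives 5>4; P3→Z gives 6>4]
(C,Q,Z): not NE [P1→B gives 7>4]
(C,Q,W): not NE [P1→D gives 10>3; P2→P gives 6>2; P3→Z gives 6>0]
(D,P,X): not NE [P1→B gives 10>4; P3→W gives 6>5]
(D,P,Y): not NE [P2→Q gives 2>0; P3→W gives 6>1]
(D,P,Z): not NE [P1→C gives 8>1; P3→W gives 6>4]
(D,P,W): not NE [P1→C gives 9>3; P2→Q gives 9>0]
(D,Q,X): not NE [P1→A gives 8>3; P2→P gives 6>4; P3→W gives 7>6]
(D,Q,Y): not NE [P3→W gives 7>6]
(D,Q,Z): not NE [P1→B gives 7>4]
(D,Q,W): NE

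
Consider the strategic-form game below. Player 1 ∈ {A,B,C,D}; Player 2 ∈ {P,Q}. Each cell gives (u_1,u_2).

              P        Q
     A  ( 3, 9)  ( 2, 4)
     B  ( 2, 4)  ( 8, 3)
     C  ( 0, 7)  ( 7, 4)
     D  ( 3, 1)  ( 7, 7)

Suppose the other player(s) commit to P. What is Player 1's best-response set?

P1 best: {A,D}

u_1(A vs P) = 3
u_1(B vs P) = 2
u_1(C vs P) = 0
u_1(D vs P) = 3
max payoff 3 at {A,D}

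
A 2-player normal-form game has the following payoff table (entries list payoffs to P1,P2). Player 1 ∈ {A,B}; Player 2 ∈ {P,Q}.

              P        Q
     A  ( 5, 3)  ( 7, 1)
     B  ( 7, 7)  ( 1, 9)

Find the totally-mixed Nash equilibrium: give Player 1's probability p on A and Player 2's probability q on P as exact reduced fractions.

P1 indiff ⇒ q·5+(1-q)·7 = q·7+(1-q)·1 ⇒ q(-2) = (1-q)(-6) ⇒ q = 3/4
P2 indiff ⇒ p·3+(1-p)·7 = p·1+(1-p)·9 ⇒ p(2) = (1-p)(2) ⇒ p = 1/2

p=1/2, q=3/4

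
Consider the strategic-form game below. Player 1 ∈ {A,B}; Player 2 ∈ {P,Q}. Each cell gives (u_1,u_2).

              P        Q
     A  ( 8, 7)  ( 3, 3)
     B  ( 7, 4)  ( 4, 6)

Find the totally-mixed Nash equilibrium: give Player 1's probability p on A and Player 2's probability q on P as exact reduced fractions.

p=1/3, q=1/2

P1 indiff ⇒ q·8+(1-q)·3 = q·7+(1-q)·4 ⇒ q(1) = (1-q)(1) ⇒ q = 1/2
P2 indiff ⇒ p·7+(1-p)·4 = p·3+(1-p)·6 ⇒ p(4) = (1-p)(2) ⇒ p = 1/3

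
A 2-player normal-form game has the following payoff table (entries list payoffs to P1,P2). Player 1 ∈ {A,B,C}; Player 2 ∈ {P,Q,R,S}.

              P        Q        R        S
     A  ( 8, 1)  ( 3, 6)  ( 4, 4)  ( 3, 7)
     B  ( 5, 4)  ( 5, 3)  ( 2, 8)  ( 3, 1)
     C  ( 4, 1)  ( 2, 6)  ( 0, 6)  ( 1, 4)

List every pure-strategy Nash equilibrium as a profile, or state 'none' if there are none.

(A,P): not NE [P2→S gives 7>1]
(A,Q): not NE [P1→B gives 5>3; P2→S gives 7>6]
(A,R): not NE [P2→S gives 7>4]
(A,S): NE
(B,P): not NE [P1→A gives 8>5; P2→R gives 8>4]
(B,Q): not NE [P2→R gives 8>3]
(B,R): not NE [P1→A gives 4>2]
(B,S): not NE [P2→R gives 8>1]
(C,P): not NE [P1→A gives 8>4; P2→R gives 6>1]
(C,Q): not NE [P1→B gives 5>2]
(C,R): not NE [P1→A gives 4>0]
(C,S): not NE [P1→B gives 3>1; P2→R gives 6>4]

Nash profiles: (A,S)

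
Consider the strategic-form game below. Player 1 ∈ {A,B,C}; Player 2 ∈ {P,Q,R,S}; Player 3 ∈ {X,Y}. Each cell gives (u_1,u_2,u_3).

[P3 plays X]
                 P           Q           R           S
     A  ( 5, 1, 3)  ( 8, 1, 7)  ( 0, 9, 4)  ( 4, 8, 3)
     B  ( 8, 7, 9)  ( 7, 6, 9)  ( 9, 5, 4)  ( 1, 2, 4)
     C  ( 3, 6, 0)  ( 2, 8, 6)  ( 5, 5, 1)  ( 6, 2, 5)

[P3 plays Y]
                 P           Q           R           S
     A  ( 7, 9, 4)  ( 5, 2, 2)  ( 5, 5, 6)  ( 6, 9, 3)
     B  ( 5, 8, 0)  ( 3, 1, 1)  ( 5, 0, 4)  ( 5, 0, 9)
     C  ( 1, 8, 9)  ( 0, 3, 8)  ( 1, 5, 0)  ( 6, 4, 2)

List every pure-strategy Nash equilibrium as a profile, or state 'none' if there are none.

PSNE = {(A,P,Y), (A,S,Y), (B,P,X)}

(A,P,X): not NE [P1→B gives 8>5; P2→R gives 9>1; P3→Y gives 4>3]
(A,P,Y): NE
(A,Q,X): not NE [P2→R gives 9>1]
(A,Q,Y): not NE [P2→S gives 9>2; P3→X gives 7>2]
(A,R,X): not NE [P1→B gives 9>0; P3→Y gives 6>4]
(A,R,Y): not NE [P2→S gives 9>5]
(A,S,X): not NE [P1→C gives 6>4; P2→R gives 9>8]
(A,S,Y): NE
(B,P,X): NE
(B,P,Y): not NE [P1→A gives 7>5; P3→X gives 9>0]
(B,Q,X): not NE [P1→A gives 8>7; P2→P gives 7>6]
(B,Q,Y): not NE [P1→A gives 5>3; P2→P gives 8>1; P3→X gives 9>1]
(B,R,X): not NE [P2→P gives 7>5]
(B,R,Y): not NE [P2→P gives 8>0]
(B,S,X): not NE [P1→C gives 6>1; P2→P gives 7>2; P3→Y gives 9>4]
(B,S,Y): not NE [P1→C gives 6>5; P2→P gives 8>0]
(C,P,X): not NE [P1→B gives 8>3; P2→Q gives 8>6; P3→Y gives 9>0]
(C,P,Y): not NE [P1→A gives 7>1]
(C,Q,X): not NE [P1→A gives 8>2; P3→Y gives 8>6]
(C,Q,Y): not NE [P1→A gives 5>0; P2→P gives 8>3]
(C,R,X): not NE [P1→B gives 9>5; P2→Q gives 8>5]
(C,R,Y): not NE [P1→B gives 5>1; P2→P gives 8>5; P3→X gives 1>0]
(C,S,X): not NE [P2→Q gives 8>2]
(C,S,Y): not NE [P2→P gives 8>4; P3→X gives 5>2]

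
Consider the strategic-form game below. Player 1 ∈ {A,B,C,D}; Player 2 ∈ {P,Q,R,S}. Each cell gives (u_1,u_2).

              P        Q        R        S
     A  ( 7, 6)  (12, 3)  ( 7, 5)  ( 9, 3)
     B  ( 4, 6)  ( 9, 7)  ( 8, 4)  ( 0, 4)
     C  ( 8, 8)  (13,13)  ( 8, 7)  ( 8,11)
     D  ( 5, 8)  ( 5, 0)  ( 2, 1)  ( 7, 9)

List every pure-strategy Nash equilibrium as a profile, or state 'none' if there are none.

(A,P): not NE [P1→C gives 8>7]
(A,Q): not NE [P1→C gives 13>12; P2→P gives 6>3]
(A,R): not NE [P1→C gives 8>7; P2→P gives 6>5]
(A,S): not NE [P2→P gives 6>3]
(B,P): not NE [P1→C gives 8>4; P2→Q gives 7>6]
(B,Q): not NE [P1→C gives 13>9]
(B,R): not NE [P2→Q gives 7>4]
(B,S): not NE [P1→A gives 9>0; P2→Q gives 7>4]
(C,P): not NE [P2→Q gives 13>8]
(C,Q): NE
(C,R): not NE [P2→Q gives 13>7]
(C,S): not NE [P1→A gives 9>8; P2→Q gives 13>11]
(D,P): not NE [P1→C gives 8>5; P2→S gives 9>8]
(D,Q): not NE [P1→C gives 13>5; P2→S gives 9>0]
(D,R): not NE [P1→C gives 8>2; P2→S gives 9>1]
(D,S): not NE [P1→A gives 9>7]

Nash profiles: (C,Q)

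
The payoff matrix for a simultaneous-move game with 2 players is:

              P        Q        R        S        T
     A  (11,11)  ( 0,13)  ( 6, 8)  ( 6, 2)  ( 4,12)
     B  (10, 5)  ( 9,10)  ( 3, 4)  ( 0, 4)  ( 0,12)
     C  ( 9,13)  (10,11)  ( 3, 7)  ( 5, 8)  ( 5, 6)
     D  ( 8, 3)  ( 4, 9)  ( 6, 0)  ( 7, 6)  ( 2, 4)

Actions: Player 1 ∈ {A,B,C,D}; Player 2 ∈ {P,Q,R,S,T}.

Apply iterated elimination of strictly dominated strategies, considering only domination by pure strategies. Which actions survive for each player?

IESDS → P1:{A,B,C} P2:{P,Q,T}

P2 drop R (P beats it: A:11>8 B:5>4 C:13>7 D:3>0)
P2 drop S (Q beats it: A:13>2 B:10>4 C:11>8 D:9>6)
P1 drop D (C beats it: P:9>8 Q:10>4 T:5>2)
P1→{A,B,C} P2→{P,Q,T}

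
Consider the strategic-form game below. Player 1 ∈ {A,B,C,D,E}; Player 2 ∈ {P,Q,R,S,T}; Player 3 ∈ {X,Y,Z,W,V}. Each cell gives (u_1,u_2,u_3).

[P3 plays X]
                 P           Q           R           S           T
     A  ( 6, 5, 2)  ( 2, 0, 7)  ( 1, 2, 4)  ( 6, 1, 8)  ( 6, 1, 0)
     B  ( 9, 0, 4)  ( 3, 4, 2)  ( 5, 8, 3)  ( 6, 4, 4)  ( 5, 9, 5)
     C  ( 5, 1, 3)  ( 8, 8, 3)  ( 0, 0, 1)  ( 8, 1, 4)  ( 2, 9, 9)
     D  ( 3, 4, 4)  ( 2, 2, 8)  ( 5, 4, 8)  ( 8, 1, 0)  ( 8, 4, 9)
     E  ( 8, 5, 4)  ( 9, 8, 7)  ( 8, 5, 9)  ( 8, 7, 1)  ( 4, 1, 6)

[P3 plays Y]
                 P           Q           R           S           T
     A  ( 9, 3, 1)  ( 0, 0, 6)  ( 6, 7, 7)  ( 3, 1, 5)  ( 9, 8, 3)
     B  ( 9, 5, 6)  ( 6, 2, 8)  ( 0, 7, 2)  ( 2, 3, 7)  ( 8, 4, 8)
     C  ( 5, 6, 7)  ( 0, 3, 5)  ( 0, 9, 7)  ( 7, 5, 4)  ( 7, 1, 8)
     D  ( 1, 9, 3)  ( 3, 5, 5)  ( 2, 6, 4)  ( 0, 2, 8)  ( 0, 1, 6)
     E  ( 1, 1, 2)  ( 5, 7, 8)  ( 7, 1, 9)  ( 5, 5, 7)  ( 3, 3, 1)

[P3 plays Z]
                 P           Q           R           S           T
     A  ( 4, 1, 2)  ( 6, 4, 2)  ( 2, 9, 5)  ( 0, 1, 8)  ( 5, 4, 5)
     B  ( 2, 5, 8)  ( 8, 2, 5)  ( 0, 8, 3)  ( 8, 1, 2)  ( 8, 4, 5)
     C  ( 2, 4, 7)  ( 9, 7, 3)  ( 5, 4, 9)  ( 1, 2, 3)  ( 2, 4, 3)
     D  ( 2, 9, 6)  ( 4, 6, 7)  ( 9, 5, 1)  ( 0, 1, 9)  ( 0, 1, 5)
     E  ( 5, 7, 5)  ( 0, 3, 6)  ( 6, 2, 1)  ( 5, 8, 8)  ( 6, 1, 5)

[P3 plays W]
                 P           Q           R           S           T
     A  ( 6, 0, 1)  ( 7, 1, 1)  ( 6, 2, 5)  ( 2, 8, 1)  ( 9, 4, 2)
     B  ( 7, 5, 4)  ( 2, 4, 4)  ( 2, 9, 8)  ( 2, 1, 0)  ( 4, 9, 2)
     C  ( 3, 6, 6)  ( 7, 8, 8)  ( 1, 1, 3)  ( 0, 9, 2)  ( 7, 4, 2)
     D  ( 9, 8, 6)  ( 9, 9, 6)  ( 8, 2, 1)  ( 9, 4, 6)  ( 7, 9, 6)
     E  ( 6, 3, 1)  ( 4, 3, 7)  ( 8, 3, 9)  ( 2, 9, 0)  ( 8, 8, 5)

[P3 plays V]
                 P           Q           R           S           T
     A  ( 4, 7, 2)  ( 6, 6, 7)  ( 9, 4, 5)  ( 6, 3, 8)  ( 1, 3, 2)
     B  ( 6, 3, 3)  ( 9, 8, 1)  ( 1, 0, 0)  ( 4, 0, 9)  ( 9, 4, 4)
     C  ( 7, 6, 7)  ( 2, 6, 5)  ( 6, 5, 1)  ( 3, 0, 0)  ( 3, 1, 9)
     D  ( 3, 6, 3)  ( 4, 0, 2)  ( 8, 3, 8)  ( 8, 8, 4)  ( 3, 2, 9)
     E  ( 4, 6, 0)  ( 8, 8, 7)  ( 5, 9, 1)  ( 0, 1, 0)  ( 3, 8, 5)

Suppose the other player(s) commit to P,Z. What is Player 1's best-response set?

argmax u_1 = {E}

u_1(A vs P,Z) = 4
u_1(B vs P,Z) = 2
u_1(C vs P,Z) = 2
u_1(D vs P,Z) = 2
u_1(E vs P,Z) = 5
max payoff 5 at {E}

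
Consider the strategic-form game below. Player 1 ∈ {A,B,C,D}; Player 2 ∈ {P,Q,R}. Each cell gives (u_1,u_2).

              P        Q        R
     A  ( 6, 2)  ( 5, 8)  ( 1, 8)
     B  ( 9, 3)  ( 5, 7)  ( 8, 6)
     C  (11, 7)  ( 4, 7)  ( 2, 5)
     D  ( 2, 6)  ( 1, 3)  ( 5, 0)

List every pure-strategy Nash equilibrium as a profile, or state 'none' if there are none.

NE set: (A,Q), (B,Q), (C,P)

(A,P): not NE [P1→C gives 11>6; P2→R gives 8>2]
(A,Q): NE
(A,R): not NE [P1→B gives 8>1]
(B,P): not NE [P1→C gives 11>9; P2→Q gives 7>3]
(B,Q): NE
(B,R): not NE [P2→Q gives 7>6]
(C,P): NE
(C,Q): not NE [P1→B gives 5>4]
(C,R): not NE [P1→B gives 8>2; P2→Q gives 7>5]
(D,P): not NE [P1→C gives 11>2]
(D,Q): not NE [P1→B gives 5>1; P2→P gives 6>3]
(D,R): not NE [P1→B gives 8>5; P2→P gives 6>0]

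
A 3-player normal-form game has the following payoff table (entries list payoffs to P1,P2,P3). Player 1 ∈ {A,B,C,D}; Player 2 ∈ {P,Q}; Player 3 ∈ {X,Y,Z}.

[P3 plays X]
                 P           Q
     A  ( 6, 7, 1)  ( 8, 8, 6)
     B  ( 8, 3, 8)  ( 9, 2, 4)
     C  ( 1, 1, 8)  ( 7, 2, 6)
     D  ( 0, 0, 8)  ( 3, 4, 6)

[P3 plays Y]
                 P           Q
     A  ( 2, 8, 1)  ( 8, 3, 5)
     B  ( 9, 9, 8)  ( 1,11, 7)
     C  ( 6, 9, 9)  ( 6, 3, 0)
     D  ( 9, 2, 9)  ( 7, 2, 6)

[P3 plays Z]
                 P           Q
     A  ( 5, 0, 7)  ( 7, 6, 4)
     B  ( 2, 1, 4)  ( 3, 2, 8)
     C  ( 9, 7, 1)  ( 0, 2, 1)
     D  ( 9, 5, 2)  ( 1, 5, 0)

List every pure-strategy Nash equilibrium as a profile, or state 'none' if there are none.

(A,P,X): not NE [P1→B gives 8>6; P2→Q gives 8>7; P3→Z gives 7>1]
(A,P,Y): not NE [P1→D gives 9>2; P3→Z gives 7>1]
(A,P,Z): not NE [P1→D gives 9>5; P2→Q gives 6>0]
(A,Q,X): not NE [P1→B gives 9>8]
(A,Q,Y): not NE [P2→P gives 8>3; P3→X gives 6>5]
(A,Q,Z): not NE [P3→X gives 6>4]
(B,P,X): NE
(B,P,Y): not NE [P2→Q gives 11>9]
(B,P,Z): not NE [P1→D gives 9>2; P2→Q gives 2>1; P3→Y gives 8>4]
(B,Q,X): not NE [P2→P gives 3>2; P3→Z gives 8>4]
(B,Q,Y): not NE [P1→A gives 8>1; P3→Z gives 8>7]
(B,Q,Z): not NE [P1→A gives 7>3]
(C,P,X): not NE [P1→B gives 8>1; P2→Q gives 2>1; P3→Y gives 9>8]
(C,P,Y): not NE [P1→D gives 9>6]
(C,P,Z): not NE [P3→Y gives 9>1]
(C,Q,X): not NE [P1→B gives 9>7]
(C,Q,Y): not NE [P1→A gives 8>6; P2→P gives 9>3; P3→X gives 6>0]
(C,Q,Z): not NE [P1→A gives 7>0; P2→P gives 7>2; P3→X gives 6>1]
(D,P,X): not NE [P1→B gives 8>0; P2→Q gives 4>0; P3→Y gives 9>8]
(D,P,Y): NE
(D,P,Z): not NE [P3→Y gives 9>2]
(D,Q,X): not NE [P1→B gives 9>3]
(D,Q,Y): not NE [P1→A gives 8>7]
(D,Q,Z): not NE [P1→A gives 7>1; P3→Y gives 6>0]

PSNE = {(B,P,X), (D,P,Y)}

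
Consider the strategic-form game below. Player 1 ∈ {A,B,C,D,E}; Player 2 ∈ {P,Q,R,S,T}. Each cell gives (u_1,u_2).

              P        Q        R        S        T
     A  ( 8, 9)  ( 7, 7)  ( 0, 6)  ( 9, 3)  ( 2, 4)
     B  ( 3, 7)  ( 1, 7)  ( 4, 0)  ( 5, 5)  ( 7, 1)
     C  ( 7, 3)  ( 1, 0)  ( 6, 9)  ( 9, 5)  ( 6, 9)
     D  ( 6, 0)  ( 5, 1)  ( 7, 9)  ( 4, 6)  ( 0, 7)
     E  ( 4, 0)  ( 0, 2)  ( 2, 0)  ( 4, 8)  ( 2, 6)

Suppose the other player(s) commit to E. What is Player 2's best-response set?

u_2(P vs E) = 0
u_2(Q vs E) = 2
u_2(R vs E) = 0
u_2(S vs E) = 8
u_2(T vs E) = 6
max payoff 8 at {S}

P2 best: {S}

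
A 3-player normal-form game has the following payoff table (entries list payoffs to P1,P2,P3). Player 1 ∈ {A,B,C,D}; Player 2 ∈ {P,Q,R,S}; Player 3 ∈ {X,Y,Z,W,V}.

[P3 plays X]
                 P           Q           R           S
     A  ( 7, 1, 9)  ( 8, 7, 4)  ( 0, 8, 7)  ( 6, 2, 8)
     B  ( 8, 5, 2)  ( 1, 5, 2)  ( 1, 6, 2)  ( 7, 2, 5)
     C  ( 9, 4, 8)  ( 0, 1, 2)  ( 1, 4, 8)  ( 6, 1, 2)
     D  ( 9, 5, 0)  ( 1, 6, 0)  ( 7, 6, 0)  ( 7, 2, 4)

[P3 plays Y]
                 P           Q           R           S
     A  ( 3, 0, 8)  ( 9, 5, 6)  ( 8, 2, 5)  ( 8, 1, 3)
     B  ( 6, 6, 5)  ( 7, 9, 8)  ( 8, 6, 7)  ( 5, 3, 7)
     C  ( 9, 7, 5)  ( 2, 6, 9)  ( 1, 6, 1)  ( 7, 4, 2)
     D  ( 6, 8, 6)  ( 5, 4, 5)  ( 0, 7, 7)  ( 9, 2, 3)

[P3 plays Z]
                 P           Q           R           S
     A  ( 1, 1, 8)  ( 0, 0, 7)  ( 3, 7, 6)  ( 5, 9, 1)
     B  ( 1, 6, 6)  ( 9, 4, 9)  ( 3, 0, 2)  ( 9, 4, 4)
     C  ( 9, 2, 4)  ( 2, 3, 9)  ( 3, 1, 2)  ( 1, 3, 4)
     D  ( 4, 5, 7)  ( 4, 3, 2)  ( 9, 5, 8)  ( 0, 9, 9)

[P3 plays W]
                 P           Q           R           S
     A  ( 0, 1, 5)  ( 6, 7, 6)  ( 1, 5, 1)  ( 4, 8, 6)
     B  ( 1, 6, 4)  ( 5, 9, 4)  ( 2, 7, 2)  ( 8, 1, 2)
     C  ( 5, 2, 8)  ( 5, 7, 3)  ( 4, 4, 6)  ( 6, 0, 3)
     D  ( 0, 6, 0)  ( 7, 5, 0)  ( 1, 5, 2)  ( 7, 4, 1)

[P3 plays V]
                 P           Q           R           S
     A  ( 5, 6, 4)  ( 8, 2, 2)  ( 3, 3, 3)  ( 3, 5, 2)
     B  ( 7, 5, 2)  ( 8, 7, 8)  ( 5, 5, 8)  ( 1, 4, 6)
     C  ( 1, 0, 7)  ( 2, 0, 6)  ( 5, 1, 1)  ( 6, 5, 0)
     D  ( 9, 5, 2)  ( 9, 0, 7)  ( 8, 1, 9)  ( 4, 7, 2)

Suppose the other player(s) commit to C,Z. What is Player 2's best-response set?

BR_2 = {Q,S}

u_2(P vs C,Z) = 2
u_2(Q vs C,Z) = 3
u_2(R vs C,Z) = 1
u_2(S vs C,Z) = 3
max payoff 3 at {Q,S}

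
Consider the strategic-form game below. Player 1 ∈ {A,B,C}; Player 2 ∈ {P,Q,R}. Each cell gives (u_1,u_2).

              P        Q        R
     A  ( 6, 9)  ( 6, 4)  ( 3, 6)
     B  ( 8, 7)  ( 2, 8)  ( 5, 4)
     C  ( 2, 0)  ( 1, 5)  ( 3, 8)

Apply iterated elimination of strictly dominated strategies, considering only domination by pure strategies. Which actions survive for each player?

Survivors P1:{A,B} P2:{P,Q}

P1 drop C (B beats it: P:8>2 Q:2>1 R:5>3)
P2 drop R (P beats it: A:9>6 B:7>4)
P1→{A,B} P2→{P,Q}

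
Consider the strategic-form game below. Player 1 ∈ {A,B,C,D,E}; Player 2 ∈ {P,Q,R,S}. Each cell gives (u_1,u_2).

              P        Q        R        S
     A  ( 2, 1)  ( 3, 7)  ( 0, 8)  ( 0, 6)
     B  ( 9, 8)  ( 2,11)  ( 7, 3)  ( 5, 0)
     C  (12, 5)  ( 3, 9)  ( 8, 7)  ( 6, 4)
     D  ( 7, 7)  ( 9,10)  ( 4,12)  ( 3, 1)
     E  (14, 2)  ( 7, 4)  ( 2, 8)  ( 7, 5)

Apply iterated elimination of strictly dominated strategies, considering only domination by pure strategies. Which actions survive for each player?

Remaining: P1:{C,D} P2:{Q,R}

P1 drop A (D beats it: P:7>2 Q:9>3 R:4>0 S:3>0)
P1 drop B (C beats it: P:12>9 Q:3>2 R:8>7 S:6>5)
P2 drop P (Q beats it: C:9>5 D:10>7 E:4>2)
P2 drop S (R beats it: C:7>4 D:12>1 E:8>5)
P1 drop E (D beats it: Q:9>7 R:4>2)
P1→{C,D} P2→{Q,R}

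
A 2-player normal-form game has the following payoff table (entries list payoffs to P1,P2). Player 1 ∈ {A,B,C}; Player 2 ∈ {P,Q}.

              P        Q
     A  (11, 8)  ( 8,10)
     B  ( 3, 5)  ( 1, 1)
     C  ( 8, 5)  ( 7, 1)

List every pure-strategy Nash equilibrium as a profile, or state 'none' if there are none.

(A,P): not NE [P2→Q gives 10>8]
(A,Q): NE
(B,P): not NE [P1→A gives 11>3]
(B,Q): not NE [P1→A gives 8>1; P2→P gives 5>1]
(C,P): not NE [P1→A gives 11>8]
(C,Q): not NE [P1→A gives 8>7; P2→P gives 5>1]

NE set: (A,Q)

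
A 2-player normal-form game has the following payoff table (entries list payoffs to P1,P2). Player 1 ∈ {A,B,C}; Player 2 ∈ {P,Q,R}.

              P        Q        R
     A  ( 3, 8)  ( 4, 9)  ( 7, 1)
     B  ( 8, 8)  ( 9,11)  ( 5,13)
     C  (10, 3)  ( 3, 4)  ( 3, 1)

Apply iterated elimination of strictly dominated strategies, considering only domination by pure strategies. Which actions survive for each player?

Remaining: P1:{A,B} P2:{Q,R}

P2 drop P (Q beats it: A:9>8 B:11>8 C:4>3)
P1 drop C (A beats it: Q:4>3 R:7>3)
P1→{A,B} P2→{Q,R}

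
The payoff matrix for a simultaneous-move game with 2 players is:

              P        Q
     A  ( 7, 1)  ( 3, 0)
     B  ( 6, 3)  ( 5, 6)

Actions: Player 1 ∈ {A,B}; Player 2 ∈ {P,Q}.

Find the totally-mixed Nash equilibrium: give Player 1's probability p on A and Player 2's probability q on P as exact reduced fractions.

(p,q) = (3/4, 2/3)

P1 indiff ⇒ q·7+(1-q)·3 = q·6+(1-q)·5 ⇒ q(1) = (1-q)(2) ⇒ q = 2/3
P2 indiff ⇒ p·1+(1-p)·3 = p·0+(1-p)·6 ⇒ p(1) = (1-p)(3) ⇒ p = 3/4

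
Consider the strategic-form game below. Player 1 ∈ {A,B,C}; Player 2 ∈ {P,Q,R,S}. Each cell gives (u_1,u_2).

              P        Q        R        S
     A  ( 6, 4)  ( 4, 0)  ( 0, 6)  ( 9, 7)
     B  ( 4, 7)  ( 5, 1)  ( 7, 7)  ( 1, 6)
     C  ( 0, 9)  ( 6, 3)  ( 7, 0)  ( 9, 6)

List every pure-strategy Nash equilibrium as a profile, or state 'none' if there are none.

(A,P): not NE [P2→S gives 7>4]
(A,Q): not NE [P1→C gives 6>4; P2→S gives 7>0]
(A,R): not NE [P1→C gives 7>0; P2→S gives 7>6]
(A,S): NE
(B,P): not NE [P1→A gives 6>4]
(B,Q): not NE [P1→C gives 6>5; P2→R gives 7>1]
(B,R): NE
(B,S): not NE [P1→C gives 9>1; P2→R gives 7>6]
(C,P): not NE [P1→A gives 6>0]
(C,Q): not NE [P2→P gives 9>3]
(C,R): not NE [P2→P gives 9>0]
(C,S): not NE [P2→P gives 9>6]

NE set: (A,S), (B,R)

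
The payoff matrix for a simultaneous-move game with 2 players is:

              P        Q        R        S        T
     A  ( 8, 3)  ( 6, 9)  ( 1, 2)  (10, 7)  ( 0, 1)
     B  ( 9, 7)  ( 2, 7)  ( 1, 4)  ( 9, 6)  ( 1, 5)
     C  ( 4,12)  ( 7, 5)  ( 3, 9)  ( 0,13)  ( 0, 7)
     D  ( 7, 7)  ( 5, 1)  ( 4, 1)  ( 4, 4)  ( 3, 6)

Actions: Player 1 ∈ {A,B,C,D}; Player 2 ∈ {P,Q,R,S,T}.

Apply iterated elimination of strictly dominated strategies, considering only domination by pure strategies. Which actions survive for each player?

P2 drop R (P beats it: A:3>2 B:7>4 C:12>9 D:7>1)
P2 drop T (P beats it: A:3>1 B:7>5 C:12>7 D:7>6)
P1 drop D (A beats it: P:8>7 Q:6>5 S:10>4)
P1→{A,B,C} P2→{P,Q,S}

Remaining: P1:{A,B,C} P2:{P,Q,S}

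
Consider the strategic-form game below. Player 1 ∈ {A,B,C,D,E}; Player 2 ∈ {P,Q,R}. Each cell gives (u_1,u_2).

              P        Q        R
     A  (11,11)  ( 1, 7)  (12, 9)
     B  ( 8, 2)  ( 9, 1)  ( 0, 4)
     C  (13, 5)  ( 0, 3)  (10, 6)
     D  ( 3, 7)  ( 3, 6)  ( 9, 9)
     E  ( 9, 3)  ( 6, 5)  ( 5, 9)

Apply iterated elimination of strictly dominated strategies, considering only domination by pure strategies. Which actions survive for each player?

Remaining: P1:{A,C} P2:{P,R}

P2 drop Q (R beats it: A:9>7 B:4>1 C:6>3 D:9>6 E:9>5)
P1 drop B (A beats it: P:11>8 R:12>0)
P1 drop D (A beats it: P:11>3 R:12>9)
P1 drop E (A beats it: P:11>9 R:12>5)
P1→{A,C} P2→{P,R}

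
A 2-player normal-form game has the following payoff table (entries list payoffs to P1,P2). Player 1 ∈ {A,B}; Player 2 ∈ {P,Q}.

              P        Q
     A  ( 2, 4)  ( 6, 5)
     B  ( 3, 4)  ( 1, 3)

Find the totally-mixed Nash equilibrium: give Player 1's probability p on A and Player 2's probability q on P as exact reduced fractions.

P1 indiff ⇒ q·2+(1-q)·6 = q·3+(1-q)·1 ⇒ q(-1) = (1-q)(-5) ⇒ q = 5/6
P2 indiff ⇒ p·4+(1-p)·4 = p·5+(1-p)·3 ⇒ p(-1) = (1-p)(-1) ⇒ p = 1/2

(p,q) = (1/2, 5/6)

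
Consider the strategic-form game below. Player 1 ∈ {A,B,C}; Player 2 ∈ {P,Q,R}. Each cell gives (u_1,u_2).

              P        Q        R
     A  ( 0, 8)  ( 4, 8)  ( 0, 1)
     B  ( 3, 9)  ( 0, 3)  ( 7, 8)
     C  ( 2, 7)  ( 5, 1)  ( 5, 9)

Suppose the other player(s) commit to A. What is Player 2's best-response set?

u_2(P vs A) = 8
u_2(Q vs A) = 8
u_2(R vs A) = 1
max payoff 8 at {P,Q}

argmax u_2 = {P,Q}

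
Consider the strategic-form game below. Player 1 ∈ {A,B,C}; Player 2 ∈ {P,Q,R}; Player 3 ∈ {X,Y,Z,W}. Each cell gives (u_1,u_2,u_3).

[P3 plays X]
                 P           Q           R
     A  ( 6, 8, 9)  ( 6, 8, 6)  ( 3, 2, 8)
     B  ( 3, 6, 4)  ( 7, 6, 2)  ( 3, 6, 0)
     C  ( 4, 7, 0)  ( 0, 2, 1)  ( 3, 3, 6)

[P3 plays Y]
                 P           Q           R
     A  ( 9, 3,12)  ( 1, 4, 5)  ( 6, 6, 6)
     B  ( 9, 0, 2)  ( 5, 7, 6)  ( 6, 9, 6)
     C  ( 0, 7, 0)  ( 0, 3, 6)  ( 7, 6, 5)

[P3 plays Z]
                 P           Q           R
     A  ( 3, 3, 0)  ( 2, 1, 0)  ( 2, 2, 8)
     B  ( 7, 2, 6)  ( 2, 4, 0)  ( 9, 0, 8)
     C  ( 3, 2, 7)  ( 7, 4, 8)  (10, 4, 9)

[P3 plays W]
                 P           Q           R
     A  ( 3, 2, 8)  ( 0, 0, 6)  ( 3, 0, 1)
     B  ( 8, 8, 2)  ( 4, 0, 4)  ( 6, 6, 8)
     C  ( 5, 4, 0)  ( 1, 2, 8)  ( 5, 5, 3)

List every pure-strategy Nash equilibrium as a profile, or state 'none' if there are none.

(A,P,X): not NE [P3→Y gives 12>9]
(A,P,Y): not NE [P2→R gives 6>3]
(A,P,Z): not NE [P1→B gives 7>3; P3→Y gives 12>0]
(A,P,W): not NE [P1→B gives 8>3; P3→Y gives 12>8]
(A,Q,X): not NE [P1→B gives 7>6]
(A,Q,Y): not NE [P1→B gives 5>1; P2→R gives 6>4; P3→W gives 6>5]
(A,Q,Z): not NE [P1→C gives 7>2; P2→P gives 3>1; P3→W gives 6>0]
(A,Q,W): not NE [P1→B gives 4>0; P2→P gives 2>0]
(A,R,X): not NE [P2→Q gives 8>2]
(A,R,Y): not NE [P1→C gives 7>6; P3→Z gives 8>6]
(A,R,Z): not NE [P1→C gives 10>2; P2→P gives 3>2]
(A,R,W): not NE [P1→B gives 6>3; P2→P gives 2>0; P3→Z gives 8>1]
(B,P,X): not NE [P1→A gives 6>3; P3→Z gives 6>4]
(B,P,Y): not NE [P2→R gives 9>0; P3→Z gives 6>2]
(B,P,Z): not NE [P2→Q gives 4>2]
(B,P,W): not NE [P3→Z gives 6>2]
(B,Q,X): not NE [P3→Y gives 6>2]
(B,Q,Y): not NE [P2→R gives 9>7]
(B,Q,Z): not NE [P1→C gives 7>2; P3→Y gives 6>0]
(B,Q,W): not NE [P2→P gives 8>0; P3→Y gives 6>4]
(B,R,X): not NE [P3→W gives 8>0]
(B,R,Y): not NE [P1→C gives 7>6; P3→W gives 8>6]
(B,R,Z): not NE [P1→C gives 10>9; P2→Q gives 4>0]
(B,R,W): not NE [P2→P gives 8>6]
(C,P,X): not NE [P1→A gives 6>4; P3→Z gives 7>0]
(C,P,Y): not NE [P1→B gives 9>0; P3→Z gives 7>0]
(C,P,Z): not NE [P1→B gives 7>3; P2→R gives 4>2]
(C,P,W): not NE [P1→B gives 8>5; P2→R gives 5>4; P3→Z gives 7>0]
(C,Q,X): not NE [P1→B gives 7>0; P2→P gives 7>2; P3→W gives 8>1]
(C,Q,Y): not NE [P1→B gives 5>0; P2→P gives 7>3; P3→W gives 8>6]
(C,Q,Z): NE
(C,Q,W): not NE [P1→B gives 4>1; P2→R gives 5>2]
(C,R,X): not NE [P2→P gives 7>3; P3→Z gives 9>6]
(C,R,Y): not NE [P2→P gives 7>6; P3→Z gives 9>5]
(C,R,Z): NE
(C,R,W): not NE [P1→B gives 6>5; P3→Z gives 9>3]

NE set: (C,Q,Z), (C,R,Z)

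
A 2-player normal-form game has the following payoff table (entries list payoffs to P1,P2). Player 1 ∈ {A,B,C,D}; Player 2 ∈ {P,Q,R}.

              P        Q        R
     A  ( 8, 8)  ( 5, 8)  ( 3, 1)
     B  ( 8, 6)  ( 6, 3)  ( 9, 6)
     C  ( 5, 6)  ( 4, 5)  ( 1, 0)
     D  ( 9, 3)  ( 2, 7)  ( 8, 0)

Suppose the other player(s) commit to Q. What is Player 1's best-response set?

BR_1 = {B}

u_1(A vs Q) = 5
u_1(B vs Q) = 6
u_1(C vs Q) = 4
u_1(D vs Q) = 2
max payoff 6 at {B}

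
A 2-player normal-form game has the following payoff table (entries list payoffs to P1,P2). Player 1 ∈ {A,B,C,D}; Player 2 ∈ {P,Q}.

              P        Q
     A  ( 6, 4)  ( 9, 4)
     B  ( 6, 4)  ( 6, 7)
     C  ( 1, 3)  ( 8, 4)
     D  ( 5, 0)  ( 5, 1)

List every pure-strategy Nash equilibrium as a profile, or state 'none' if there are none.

(A,P): NE
(A,Q): NE
(B,P): not NE [P2→Q gives 7>4]
(B,Q): not NE [P1→A gives 9>6]
(C,P): not NE [P1→B gives 6>1; P2→Q gives 4>3]
(C,Q): not NE [P1→A gives 9>8]
(D,P): not NE [P1→B gives 6>5; P2→Q gives 1>0]
(D,Q): not NE [P1→A gives 9>5]

PSNE = {(A,P), (A,Q)}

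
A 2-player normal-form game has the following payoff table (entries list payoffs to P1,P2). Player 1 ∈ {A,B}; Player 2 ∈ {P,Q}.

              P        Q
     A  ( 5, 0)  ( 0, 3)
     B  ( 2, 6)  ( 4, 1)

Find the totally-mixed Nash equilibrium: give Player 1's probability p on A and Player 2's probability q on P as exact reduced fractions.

P1 indiff ⇒ q·5+(1-q)·0 = q·2+(1-q)·4 ⇒ q(3) = (1-q)(4) ⇒ q = 4/7
P2 indiff ⇒ p·0+(1-p)·6 = p·3+(1-p)·1 ⇒ p(-3) = (1-p)(-5) ⇒ p = 5/8

(p,q) = (5/8, 4/7)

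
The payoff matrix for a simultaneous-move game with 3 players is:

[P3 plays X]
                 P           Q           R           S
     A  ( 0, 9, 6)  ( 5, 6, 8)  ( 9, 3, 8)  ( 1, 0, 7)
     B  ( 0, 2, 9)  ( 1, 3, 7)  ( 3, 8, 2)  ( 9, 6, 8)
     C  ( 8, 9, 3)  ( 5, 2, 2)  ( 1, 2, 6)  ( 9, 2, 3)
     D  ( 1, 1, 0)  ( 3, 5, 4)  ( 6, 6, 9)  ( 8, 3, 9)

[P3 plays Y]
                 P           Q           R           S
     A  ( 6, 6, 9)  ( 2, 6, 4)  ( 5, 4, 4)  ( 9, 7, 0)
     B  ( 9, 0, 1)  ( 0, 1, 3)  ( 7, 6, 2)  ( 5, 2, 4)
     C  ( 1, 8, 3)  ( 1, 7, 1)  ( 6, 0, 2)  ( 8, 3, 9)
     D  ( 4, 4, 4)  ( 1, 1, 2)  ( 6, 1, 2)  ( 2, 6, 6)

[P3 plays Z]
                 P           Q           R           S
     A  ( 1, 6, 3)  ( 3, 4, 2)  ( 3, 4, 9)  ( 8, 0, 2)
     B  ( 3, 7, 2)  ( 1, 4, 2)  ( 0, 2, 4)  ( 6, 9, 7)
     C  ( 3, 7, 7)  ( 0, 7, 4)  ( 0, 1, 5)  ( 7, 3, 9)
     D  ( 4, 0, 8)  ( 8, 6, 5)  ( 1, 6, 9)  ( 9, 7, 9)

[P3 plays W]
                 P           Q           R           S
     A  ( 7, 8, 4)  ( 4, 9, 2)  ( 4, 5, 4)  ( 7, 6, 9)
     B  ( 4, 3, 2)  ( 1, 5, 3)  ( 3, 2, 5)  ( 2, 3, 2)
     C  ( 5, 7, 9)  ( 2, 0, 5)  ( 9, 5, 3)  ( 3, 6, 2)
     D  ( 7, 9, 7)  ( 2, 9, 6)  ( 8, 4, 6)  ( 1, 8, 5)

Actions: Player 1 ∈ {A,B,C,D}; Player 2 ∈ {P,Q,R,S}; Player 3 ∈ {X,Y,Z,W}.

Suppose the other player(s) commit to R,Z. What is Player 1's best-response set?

BR_1 = {A}

u_1(A vs R,Z) = 3
u_1(B vs R,Z) = 0
u_1(C vs R,Z) = 0
u_1(D vs R,Z) = 1
max payoff 3 at {A}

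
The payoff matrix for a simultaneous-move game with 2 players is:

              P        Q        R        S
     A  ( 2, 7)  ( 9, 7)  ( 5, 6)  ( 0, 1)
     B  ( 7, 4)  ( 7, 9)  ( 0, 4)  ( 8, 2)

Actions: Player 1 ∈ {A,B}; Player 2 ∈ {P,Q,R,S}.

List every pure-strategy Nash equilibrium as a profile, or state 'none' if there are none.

(A,P): not NE [P1→B gives 7>2]
(A,Q): NE
(A,R): not NE [P2→Q gives 7>6]
(A,S): not NE [P1→B gives 8>0; P2→Q gives 7>1]
(B,P): not NE [P2→Q gives 9>4]
(B,Q): not NE [P1→A gives 9>7]
(B,R): not NE [P1→A gives 5>0; P2→Q gives 9>4]
(B,S): not NE [P2→Q gives 9>2]

PSNE = {(A,Q)}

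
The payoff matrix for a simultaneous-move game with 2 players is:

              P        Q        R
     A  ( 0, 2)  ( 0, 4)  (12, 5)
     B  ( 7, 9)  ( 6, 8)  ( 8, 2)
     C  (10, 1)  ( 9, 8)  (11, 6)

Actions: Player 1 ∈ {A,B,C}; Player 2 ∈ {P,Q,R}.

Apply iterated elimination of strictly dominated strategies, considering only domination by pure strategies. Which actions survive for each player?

IESDS → P1:{A,C} P2:{Q,R}

P1 drop B (C beats it: P:10>7 Q:9>6 R:11>8)
P2 drop P (Q beats it: A:4>2 C:8>1)
P1→{A,C} P2→{Q,R}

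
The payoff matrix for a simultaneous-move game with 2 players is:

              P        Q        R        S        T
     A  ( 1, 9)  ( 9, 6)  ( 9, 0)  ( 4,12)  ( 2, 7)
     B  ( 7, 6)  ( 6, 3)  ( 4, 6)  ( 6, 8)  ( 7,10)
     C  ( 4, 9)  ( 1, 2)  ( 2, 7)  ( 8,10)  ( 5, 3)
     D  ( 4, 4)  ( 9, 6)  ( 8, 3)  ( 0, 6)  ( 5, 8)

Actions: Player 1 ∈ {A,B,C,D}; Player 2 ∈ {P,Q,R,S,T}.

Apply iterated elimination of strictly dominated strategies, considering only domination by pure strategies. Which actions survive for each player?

Remaining: P1:{B,C} P2:{S,T}

P2 drop P (S beats it: A:12>9 B:8>6 C:10>9 D:6>4)
P2 drop Q (T beats it: A:7>6 B:10>3 C:3>2 D:8>6)
P2 drop R (S beats it: A:12>0 B:8>6 C:10>7 D:6>3)
P1 drop A (B beats it: S:6>4 T:7>2)
P1 drop D (B beats it: S:6>0 T:7>5)
P1→{B,C} P2→{S,T}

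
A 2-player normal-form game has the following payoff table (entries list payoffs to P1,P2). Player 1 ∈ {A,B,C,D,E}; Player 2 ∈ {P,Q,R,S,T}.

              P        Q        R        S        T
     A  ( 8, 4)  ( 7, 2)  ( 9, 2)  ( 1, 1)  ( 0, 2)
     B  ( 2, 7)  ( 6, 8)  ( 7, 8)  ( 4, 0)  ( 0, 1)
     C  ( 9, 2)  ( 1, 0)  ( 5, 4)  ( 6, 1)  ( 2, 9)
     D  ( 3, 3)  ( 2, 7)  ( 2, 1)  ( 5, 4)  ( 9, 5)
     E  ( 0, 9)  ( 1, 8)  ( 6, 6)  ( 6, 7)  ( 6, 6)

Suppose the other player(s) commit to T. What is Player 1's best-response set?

u_1(A vs T) = 0
u_1(B vs T) = 0
u_1(C vs T) = 2
u_1(D vs T) = 9
u_1(E vs T) = 6
max payoff 9 at {D}

P1 best: {D}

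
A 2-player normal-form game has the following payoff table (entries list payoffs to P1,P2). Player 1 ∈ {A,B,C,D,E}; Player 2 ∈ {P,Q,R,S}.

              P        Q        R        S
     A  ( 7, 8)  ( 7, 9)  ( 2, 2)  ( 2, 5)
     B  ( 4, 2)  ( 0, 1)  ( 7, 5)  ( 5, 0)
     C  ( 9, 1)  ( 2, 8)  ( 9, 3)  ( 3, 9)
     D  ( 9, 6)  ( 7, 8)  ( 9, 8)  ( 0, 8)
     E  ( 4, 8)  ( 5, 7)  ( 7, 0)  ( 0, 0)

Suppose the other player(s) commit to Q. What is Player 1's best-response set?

BR_1 = {A,D}

u_1(A vs Q) = 7
u_1(B vs Q) = 0
u_1(C vs Q) = 2
u_1(D vs Q) = 7
u_1(E vs Q) = 5
max payoff 7 at {A,D}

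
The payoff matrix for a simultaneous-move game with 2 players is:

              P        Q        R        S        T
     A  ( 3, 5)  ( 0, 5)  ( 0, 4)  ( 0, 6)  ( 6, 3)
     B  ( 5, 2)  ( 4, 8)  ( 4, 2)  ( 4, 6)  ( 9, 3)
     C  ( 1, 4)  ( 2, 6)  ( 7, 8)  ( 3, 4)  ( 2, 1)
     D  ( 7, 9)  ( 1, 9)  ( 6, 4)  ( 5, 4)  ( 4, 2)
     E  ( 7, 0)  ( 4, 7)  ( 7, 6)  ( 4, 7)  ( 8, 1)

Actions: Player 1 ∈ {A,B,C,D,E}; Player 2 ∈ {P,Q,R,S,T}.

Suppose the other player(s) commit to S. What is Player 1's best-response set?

u_1(A vs S) = 0
u_1(B vs S) = 4
u_1(C vs S) = 3
u_1(D vs S) = 5
u_1(E vs S) = 4
max payoff 5 at {D}

argmax u_1 = {D}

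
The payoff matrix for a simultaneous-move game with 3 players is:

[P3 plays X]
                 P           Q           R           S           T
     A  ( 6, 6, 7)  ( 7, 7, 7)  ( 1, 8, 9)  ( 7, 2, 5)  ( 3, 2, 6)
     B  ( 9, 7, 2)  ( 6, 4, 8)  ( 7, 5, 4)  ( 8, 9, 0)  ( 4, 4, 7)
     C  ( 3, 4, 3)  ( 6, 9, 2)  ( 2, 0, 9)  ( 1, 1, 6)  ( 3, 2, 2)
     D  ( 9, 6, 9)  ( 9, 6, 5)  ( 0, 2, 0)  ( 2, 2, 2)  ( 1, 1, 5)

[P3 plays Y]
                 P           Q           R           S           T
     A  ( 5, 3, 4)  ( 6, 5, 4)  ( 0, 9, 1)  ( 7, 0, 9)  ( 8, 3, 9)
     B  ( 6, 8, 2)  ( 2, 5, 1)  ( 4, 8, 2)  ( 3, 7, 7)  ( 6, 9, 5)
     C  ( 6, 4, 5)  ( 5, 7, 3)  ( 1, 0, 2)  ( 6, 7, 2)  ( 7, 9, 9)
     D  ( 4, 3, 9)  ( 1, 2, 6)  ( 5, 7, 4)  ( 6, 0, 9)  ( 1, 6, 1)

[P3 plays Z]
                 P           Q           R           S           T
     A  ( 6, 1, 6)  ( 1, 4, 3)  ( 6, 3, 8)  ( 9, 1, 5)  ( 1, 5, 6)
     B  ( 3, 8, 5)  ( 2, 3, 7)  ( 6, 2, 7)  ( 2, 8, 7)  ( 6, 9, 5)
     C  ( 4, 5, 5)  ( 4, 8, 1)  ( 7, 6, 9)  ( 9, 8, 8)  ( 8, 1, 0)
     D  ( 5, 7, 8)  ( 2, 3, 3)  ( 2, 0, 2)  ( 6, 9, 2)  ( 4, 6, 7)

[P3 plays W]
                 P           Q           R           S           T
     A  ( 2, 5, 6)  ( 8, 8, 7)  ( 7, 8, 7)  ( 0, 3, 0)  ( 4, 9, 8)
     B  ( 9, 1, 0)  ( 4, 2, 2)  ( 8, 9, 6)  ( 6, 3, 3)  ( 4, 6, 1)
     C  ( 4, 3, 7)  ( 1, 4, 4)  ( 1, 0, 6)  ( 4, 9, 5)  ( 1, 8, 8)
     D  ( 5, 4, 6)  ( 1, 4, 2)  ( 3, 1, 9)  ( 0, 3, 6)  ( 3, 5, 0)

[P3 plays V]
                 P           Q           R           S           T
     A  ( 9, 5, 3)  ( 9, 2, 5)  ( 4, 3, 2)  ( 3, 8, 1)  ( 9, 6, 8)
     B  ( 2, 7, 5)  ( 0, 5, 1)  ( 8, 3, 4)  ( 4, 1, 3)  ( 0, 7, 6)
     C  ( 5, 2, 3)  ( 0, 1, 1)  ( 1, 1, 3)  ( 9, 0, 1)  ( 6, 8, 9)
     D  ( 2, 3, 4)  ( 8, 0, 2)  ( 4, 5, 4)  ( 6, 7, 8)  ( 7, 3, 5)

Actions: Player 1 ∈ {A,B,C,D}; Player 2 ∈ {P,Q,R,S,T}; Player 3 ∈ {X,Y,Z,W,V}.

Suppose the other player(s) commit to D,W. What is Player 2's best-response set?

u_2(P vs D,W) = 4
u_2(Q vs D,W) = 4
u_2(R vs D,W) = 1
u_2(S vs D,W) = 3
u_2(T vs D,W) = 5
max payoff 5 at {T}

P2 best: {T}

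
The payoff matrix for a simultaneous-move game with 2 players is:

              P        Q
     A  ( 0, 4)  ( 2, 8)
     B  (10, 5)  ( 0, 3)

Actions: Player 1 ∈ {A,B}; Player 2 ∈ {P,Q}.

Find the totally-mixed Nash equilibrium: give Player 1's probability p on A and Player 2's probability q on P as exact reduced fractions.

P1 indiff ⇒ q·0+(1-q)·2 = q·10+(1-q)·0 ⇒ q(-10) = (1-q)(-2) ⇒ q = 1/6
P2 indiff ⇒ p·4+(1-p)·5 = p·8+(1-p)·3 ⇒ p(-4) = (1-p)(-2) ⇒ p = 1/3

P1 mixes 1/3 on A; P2 mixes 1/6 on P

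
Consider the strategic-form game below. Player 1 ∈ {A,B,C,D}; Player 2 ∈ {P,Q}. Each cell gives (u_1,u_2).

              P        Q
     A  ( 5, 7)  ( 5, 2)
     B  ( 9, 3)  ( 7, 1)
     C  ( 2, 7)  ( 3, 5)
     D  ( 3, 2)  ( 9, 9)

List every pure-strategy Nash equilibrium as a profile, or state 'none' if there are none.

PSNE = {(B,P), (D,Q)}

(A,P): not NE [P1→B gives 9>5]
(A,Q): not NE [P1→D gives 9>5; P2→P gives 7>2]
(B,P): NE
(B,Q): not NE [P1→D gives 9>7; P2→P gives 3>1]
(C,P): not NE [P1→B gives 9>2]
(C,Q): not NE [P1→D gives 9>3; P2→P gives 7>5]
(D,P): not NE [P1→B gives 9>3; P2→Q gives 9>2]
(D,Q): NE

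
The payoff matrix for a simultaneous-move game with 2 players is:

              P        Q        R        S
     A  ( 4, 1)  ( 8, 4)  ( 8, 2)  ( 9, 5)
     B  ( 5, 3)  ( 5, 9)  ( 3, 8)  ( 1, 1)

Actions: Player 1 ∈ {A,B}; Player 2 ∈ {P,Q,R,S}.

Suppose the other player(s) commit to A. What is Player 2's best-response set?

u_2(P vs A) = 1
u_2(Q vs A) = 4
u_2(R vs A) = 2
u_2(S vs A) = 5
max payoff 5 at {S}

P2 best: {S}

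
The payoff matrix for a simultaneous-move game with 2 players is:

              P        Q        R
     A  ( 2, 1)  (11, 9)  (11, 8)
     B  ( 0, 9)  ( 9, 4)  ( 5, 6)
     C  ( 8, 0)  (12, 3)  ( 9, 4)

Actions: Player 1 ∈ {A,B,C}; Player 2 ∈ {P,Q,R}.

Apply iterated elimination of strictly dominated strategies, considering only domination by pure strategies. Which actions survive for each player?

P1 drop B (A beats it: P:2>0 Q:11>9 R:11>5)
P2 drop P (Q beats it: A:9>1 C:3>0)
P1→{A,C} P2→{Q,R}

Remaining: P1:{A,C} P2:{Q,R}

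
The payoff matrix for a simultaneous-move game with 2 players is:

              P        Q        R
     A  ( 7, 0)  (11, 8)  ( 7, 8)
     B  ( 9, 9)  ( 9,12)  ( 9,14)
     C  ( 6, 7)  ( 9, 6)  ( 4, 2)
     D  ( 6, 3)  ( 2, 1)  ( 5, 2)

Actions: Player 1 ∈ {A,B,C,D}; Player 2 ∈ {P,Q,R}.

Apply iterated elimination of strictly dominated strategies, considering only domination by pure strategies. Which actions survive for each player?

Remaining: P1:{A,B} P2:{Q,R}

P1 drop C (A beats it: P:7>6 Q:11>9 R:7>4)
P1 drop D (A beats it: P:7>6 Q:11>2 R:7>5)
P2 drop P (Q beats it: A:8>0 B:12>9)
P1→{A,B} P2→{Q,R}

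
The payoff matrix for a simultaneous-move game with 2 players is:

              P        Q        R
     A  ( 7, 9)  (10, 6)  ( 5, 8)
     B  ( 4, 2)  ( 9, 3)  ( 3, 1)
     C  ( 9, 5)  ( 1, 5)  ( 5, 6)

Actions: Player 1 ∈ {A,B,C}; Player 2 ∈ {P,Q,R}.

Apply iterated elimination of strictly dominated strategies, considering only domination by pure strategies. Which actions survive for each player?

P1 drop B (A beats it: P:7>4 Q:10>9 R:5>3)
P2 drop Q (R beats it: A:8>6 C:6>5)
P1→{A,C} P2→{P,R}

Remaining: P1:{A,C} P2:{P,R}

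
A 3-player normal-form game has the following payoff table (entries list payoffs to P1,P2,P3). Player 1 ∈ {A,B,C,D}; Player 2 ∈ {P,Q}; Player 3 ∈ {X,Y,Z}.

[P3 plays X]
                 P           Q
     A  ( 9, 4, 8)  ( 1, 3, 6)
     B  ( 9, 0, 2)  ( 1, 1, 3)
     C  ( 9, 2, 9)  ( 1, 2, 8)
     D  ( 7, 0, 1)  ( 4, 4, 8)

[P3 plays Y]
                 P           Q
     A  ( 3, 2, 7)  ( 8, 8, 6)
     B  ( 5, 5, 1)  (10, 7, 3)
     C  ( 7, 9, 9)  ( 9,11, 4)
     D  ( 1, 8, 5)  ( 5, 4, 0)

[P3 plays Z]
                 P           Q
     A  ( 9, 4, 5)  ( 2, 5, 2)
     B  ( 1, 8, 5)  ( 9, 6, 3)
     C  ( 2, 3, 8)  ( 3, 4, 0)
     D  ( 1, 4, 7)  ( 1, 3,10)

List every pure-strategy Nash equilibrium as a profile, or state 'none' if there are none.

(A,P,X): NE
(A,P,Y): not NE [P1→C gives 7>3; P2→Q gives 8>2; P3→X gives 8>7]
(A,P,Z): not NE [P2→Q gives 5>4; P3→X gives 8>5]
(A,Q,X): not NE [P1→D gives 4>1; P2→P gives 4>3]
(A,Q,Y): not NE [P1→B gives 10>8]
(A,Q,Z): not NE [P1→B gives 9>2; P3→Y gives 6>2]
(B,P,X): not NE [P2→Q gives 1>0; P3→Z gives 5>2]
(B,P,Y): not NE [P1→C gives 7>5; P2→Q gives 7>5; P3→Z gives 5>1]
(B,P,Z): not NE [P1→A gives 9>1]
(B,Q,X): not NE [P1→D gives 4>1]
(B,Q,Y): NE
(B,Q,Z): not NE [P2→P gives 8>6]
(C,P,X): NE
(C,P,Y): not NE [P2→Q gives 11>9]
(C,P,Z): not NE [P1→A gives 9>2; P2→Q gives 4>3; P3→Y gives 9>8]
(C,Q,X): not NE [P1→D gives 4>1]
(C,Q,Y): not NE [P1→B gives 10>9; P3→X gives 8>4]
(C,Q,Z): not NE [P1→B gives 9>3; P3→X gives 8>0]
(D,P,X): not NE [P1→C gives 9>7; P2→Q gives 4>0; P3→Z gives 7>1]
(D,P,Y): not NE [P1→C gives 7>1; P3→Z gives 7>5]
(D,P,Z): not NE [P1→A gives 9>1]
(D,Q,X): not NE [P3→Z gives 10>8]
(D,Q,Y): not NE [P1→B gives 10>5; P2→P gives 8>4; P3→Z gives 10>0]
(D,Q,Z): not NE [P1→B gives 9>1; P2→P gives 4>3]

NE set: (A,P,X), (B,Q,Y), (C,P,X)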